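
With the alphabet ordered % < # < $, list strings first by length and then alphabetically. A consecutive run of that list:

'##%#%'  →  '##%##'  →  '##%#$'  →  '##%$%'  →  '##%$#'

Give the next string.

Treat ##%$# as a base-3 numeral over the given alphabet and add one, carrying through any trailing $'s.

##%$$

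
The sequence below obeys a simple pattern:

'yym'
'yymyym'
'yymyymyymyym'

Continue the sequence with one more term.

yymyymyymyymyymyymyymyym

Each string is two copies of the previous one concatenated.
So the next term is two copies of yymyymyymyym.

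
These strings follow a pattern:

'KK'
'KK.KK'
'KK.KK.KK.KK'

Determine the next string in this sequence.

Each string is two copies of the previous one joined by '.'.
Doubling KK.KK.KK.KK with '.' between the halves:

KK.KK.KK.KK.KK.KK.KK.KK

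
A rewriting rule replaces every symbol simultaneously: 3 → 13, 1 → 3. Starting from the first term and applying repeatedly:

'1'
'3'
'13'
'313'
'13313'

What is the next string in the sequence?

Rewriting each symbol of 13313: 1→3, 3→13, 3→13, 1→3, 3→13, which concatenates to 3 13 13 3 13.

31313313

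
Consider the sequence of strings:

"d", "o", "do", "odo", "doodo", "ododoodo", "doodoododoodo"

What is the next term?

ododoododoodoododoodo

From term 3 onward, concatenate the second-to-last term with the last: d·o = do, o·do = odo, …
The next term joins ododoodo and doodoododoodo.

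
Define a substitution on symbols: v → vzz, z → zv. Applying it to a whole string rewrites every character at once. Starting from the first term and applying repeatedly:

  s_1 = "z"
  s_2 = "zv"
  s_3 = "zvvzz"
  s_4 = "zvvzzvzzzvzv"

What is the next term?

zvvzzvzzzvzvvzzzvzvzvvzzzvvzz

Apply φ to zvvzzvzzzvzv symbol by symbol: z→zv, v→vzz, v→vzz, z→zv, z→zv, v→vzz, z→zv, z→zv, z→zv, v→vzz, z→zv, v→vzz; joined: zv vzz vzz zv zv vzz zv zv zv vzz zv vzz.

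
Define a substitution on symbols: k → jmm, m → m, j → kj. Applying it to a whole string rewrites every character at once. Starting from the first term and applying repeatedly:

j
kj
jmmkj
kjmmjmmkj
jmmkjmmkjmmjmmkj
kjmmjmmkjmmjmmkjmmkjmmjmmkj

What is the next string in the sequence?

jmmkjmmkjmmjmmkjmmkjmmjmmkjmmjmmkjmmkjmmjmmkj

Replace each of the 27 characters of kjmmjmmkjmmjmmkjmmkjmmjmmkj in place — jmm kj m m kj m m jmm kj m m kj m m jmm kj m m jmm kj m m kj m m jmm kj — and concatenate.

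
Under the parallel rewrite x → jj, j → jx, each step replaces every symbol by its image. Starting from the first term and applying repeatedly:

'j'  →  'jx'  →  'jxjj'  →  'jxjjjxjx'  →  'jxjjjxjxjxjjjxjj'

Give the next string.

Rewriting the 16 symbols of jxjjjxjxjxjjjxjj one by one yields jx jj jx jx jx jj jx jj jx jj jx jx jx jj jx jx; concatenated:

jxjjjxjxjxjjjxjjjxjjjxjxjxjjjxjx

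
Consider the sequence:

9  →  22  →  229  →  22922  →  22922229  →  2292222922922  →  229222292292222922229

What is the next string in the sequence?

2292222922922229222292292222922922

Each term (from the third on) is the previous term followed by the one before it: term 3 = 22·9 = 229.
The next term joins 229222292292222922229 and 2292222922922.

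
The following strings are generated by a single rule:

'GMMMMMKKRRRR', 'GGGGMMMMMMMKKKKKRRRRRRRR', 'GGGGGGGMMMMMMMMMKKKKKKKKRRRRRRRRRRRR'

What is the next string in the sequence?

Term n consists of 3n-2 G's, followed by 2n+3 M's, followed by 3n-1 K's, followed by 4n R's (n = 1, 2, …).
Setting n = 4 gives 10, 11, 11, 16 characters in each block.

GGGGGGGGGGMMMMMMMMMMMKKKKKKKKKKKRRRRRRRRRRRRRRRR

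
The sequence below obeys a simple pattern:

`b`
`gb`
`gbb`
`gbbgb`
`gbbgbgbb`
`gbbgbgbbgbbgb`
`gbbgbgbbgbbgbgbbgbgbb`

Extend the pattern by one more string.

gbbgbgbbgbbgbgbbgbgbbgbbgbgbbgbbgb

Each term (from the third on) is the previous term followed by the one before it: term 3 = gb·b = gbb.
So term 8 is gbbgbgbbgbbgbgbbgbgbb·gbbgbgbbgbbgb.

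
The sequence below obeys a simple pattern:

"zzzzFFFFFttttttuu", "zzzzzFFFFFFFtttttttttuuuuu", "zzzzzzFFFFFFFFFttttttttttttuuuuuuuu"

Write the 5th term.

Each string has the form z^{n+3} F^{2n+3} t^{3n+3} u^{3n-1} (n = 1, 2, …).
For term 5, n = 5, so the run lengths are 8, 13, 18, 14.

zzzzzzzzFFFFFFFFFFFFFttttttttttttttttttuuuuuuuuuuuuuu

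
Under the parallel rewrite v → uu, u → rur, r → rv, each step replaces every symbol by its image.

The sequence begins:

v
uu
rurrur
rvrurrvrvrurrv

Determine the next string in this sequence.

rvuurvrurrvrvuurvuurvrurrvrvuu

Replace each of the 14 characters of rvrurrvrvrurrv in place — rv uu rv rur rv rv uu rv uu rv rur rv rv uu — and concatenate.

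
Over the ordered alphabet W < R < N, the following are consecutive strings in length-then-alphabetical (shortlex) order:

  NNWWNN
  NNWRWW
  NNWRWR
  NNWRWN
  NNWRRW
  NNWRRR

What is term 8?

NNWRNW

Continuing the enumeration 2 steps past NNWRRR: NNWRRR → NNWRRN → (answer).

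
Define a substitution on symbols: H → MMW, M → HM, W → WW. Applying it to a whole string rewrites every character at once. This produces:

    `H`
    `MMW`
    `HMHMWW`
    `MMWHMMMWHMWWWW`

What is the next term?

HMHMWWMMWHMHMHMWWMMWHMWWWWWWWW

φ(MMWHMMMWHMWWWW) expands symbol-by-symbol to HM HM WW MMW HM HM HM WW MMW HM WW WW WW WW; joining the 14 pieces gives the next term.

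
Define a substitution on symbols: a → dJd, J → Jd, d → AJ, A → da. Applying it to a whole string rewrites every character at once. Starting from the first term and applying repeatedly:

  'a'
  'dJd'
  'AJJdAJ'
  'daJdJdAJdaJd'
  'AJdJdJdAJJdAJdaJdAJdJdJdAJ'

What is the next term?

φ(AJdJdJdAJJdAJdaJdAJdJdJdAJ) expands symbol-by-symbol to da Jd AJ Jd AJ Jd AJ da Jd Jd AJ da Jd AJ dJd Jd AJ da Jd AJ Jd AJ Jd AJ da Jd; joining the 26 pieces gives the next term.

daJdAJJdAJJdAJdaJdJdAJdaJdAJdJdJdAJdaJdAJJdAJJdAJdaJd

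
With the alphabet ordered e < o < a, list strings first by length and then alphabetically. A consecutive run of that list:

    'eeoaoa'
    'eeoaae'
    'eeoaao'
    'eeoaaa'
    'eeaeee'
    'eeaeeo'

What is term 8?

Continuing the enumeration 2 steps past eeaeeo: eeaeeo → eeaeea → (answer).

eeaeoe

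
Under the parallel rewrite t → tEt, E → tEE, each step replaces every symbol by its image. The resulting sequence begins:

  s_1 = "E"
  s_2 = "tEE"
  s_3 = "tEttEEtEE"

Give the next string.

Apply φ to tEttEEtEE symbol by symbol: t→tEt, E→tEE, t→tEt, t→tEt, E→tEE, E→tEE, t→tEt, E→tEE, E→tEE; joined: tEt tEE tEt tEt tEE tEE tEt tEE tEE.

tEttEEtEttEttEEtEEtEttEEtEE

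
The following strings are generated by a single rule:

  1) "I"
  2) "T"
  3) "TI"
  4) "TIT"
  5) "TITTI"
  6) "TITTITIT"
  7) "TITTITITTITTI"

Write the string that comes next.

TITTITITTITTITITTITIT

From term 3 onward, concatenate the last term with the second-to-last: T·I = TI, TI·T = TIT, …
The next term joins TITTITITTITTI and TITTITIT.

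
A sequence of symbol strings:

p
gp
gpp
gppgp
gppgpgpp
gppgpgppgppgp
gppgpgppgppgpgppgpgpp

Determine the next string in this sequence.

Each term (from the third on) is the previous term followed by the one before it: term 3 = gp·p = gpp.
The next term joins gppgpgppgppgpgppgpgpp and gppgpgppgppgp.

gppgpgppgppgpgppgpgppgppgpgppgppgp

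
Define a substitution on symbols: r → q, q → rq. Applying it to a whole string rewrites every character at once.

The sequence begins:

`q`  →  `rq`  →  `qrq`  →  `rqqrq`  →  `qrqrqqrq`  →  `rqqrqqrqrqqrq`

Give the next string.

qrqrqqrqrqqrqqrqrqqrq

Replace each of the 13 characters of rqqrqqrqrqqrq in place — q rq rq q rq rq q rq q rq rq q rq — and concatenate.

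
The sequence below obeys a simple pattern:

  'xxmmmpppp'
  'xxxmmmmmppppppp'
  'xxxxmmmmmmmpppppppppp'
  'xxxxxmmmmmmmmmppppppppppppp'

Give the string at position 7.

xxxxxxxxmmmmmmmmmmmmmmmpppppppppppppppppppppp

Each string has the form x^{n} m^{2n-1} p^{3n-2}, where the shown terms are n = 2, 3, 4, 5.
For term 7, n = 8, so the run lengths are 8, 15, 22.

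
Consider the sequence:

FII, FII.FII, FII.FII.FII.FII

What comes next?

FII.FII.FII.FII.FII.FII.FII.FII

Every step duplicates the string with '.' between the halves.
So the next term is two copies of FII.FII.FII.FII with '.' between the halves.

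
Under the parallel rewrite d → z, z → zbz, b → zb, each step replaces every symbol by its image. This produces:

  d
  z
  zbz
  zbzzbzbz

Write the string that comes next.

zbzzbzbzzbzzbzbzzbzbz

Apply φ to zbzzbzbz symbol by symbol: z→zbz, b→zb, z→zbz, z→zbz, b→zb, z→zbz, b→zb, z→zbz; joined: zbz zb zbz zbz zb zbz zb zbz.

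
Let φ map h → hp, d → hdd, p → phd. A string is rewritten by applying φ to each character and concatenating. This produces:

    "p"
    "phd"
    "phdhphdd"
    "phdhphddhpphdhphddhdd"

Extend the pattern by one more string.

Rewriting the 21 symbols of phdhphddhpphdhphddhdd one by one yields phd hp hdd hp phd hp hdd hdd hp phd phd hp hdd hp phd hp hdd hdd hp hdd hdd; concatenated:

phdhphddhpphdhphddhddhpphdphdhphddhpphdhphddhddhphddhdd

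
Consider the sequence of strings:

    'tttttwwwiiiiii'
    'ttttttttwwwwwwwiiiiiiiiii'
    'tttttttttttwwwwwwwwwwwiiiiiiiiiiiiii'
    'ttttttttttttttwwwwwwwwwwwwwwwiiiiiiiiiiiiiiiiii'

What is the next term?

tttttttttttttttttwwwwwwwwwwwwwwwwwwwiiiiiiiiiiiiiiiiiiiiii

Reading off run lengths: t runs 5, 8, 11, 14; w runs 3, 7, 11, 15; i runs 6, 10, 14, 18 — each is linear in n (n = 1, 2, …).
For the next term, n = 5, so the run lengths are 17, 19, 22.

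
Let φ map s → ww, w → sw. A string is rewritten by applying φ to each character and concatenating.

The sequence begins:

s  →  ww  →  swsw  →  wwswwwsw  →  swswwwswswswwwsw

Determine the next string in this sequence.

Applying the rule to each of the 16 symbols of swswwwswswswwwsw gives the pieces ww sw ww sw sw sw ww sw ww sw ww sw sw sw ww sw, which concatenate to the answer.

wwswwwswswswwwswwwswwwswswswwwsw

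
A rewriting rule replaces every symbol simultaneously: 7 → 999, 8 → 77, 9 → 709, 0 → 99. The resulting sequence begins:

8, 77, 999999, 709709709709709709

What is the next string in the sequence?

φ(709709709709709709) expands symbol-by-symbol to 999 99 709 999 99 709 999 99 709 999 99 709 999 99 709 999 99 709; joining the 18 pieces gives the next term.

999997099999970999999709999997099999970999999709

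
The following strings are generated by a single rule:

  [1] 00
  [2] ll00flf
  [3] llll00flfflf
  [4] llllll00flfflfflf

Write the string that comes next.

llllllll00flfflfflfflf

s(k+1) = ll·s(k)·flf, so each term gains ll as a prefix and flf as a suffix.
One more step from llllll00flfflfflf gives the answer.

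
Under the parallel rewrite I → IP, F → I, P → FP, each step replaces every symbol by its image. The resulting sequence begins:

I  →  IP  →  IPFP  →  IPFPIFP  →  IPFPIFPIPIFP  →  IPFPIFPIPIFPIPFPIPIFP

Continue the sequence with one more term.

IPFPIFPIPIFPIPFPIPIFPIPFPIFPIPFPIPIFP

Applying the rule to each of the 21 symbols of IPFPIFPIPIFPIPFPIPIFP gives the pieces IP FP I FP IP I FP IP FP IP I FP IP FP I FP IP FP IP I FP, which concatenate to the answer.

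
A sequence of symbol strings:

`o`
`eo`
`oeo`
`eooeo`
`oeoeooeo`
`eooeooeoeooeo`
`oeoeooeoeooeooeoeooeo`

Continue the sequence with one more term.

Each term (from the third on) is the two preceding terms concatenated in order: term 3 = o·eo = oeo.
Continuing: eooeooeoeooeo · oeoeooeoeooeooeoeooeo gives term 8.

eooeooeoeooeooeoeooeoeooeooeoeooeo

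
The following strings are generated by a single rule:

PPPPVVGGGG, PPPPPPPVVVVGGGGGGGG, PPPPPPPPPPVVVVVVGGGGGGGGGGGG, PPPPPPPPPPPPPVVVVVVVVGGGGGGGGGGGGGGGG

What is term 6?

Reading off run lengths: P runs 4, 7, 10, 13; V runs 2, 4, 6, 8; G runs 4, 8, 12, 16 — each is linear in n (n = 1, 2, …).
For term 6, n = 6, so the run lengths are 19, 12, 24.

PPPPPPPPPPPPPPPPPPPVVVVVVVVVVVVGGGGGGGGGGGGGGGGGGGGGGGG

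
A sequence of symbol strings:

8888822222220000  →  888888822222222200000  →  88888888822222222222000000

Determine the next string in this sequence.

Reading off run lengths: 8 runs 5, 7, 9; 2 runs 7, 9, 11; 0 runs 4, 5, 6 — each is linear in n, where the shown terms are n = 3, 4, 5.
For the next term, n = 6, so the run lengths are 11, 13, 7.

8888888888822222222222220000000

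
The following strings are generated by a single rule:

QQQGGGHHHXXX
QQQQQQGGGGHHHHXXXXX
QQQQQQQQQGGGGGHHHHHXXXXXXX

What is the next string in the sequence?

Reading off run lengths: Q runs 3, 6, 9; G runs 3, 4, 5; H runs 3, 4, 5; X runs 3, 5, 7 — each is linear in n (n = 1, 2, …).
For the next term, n = 4, so the run lengths are 12, 6, 6, 9.

QQQQQQQQQQQQGGGGGGHHHHHHXXXXXXXXX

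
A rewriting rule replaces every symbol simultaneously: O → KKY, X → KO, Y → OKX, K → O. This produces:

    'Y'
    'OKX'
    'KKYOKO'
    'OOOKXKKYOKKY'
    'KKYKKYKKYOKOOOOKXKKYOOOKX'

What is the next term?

Applying the rule to each of the 25 symbols of KKYKKYKKYOKOOOOKXKKYOOOKX gives the pieces O O OKX O O OKX O O OKX KKY O KKY KKY KKY KKY O KO O O OKX KKY KKY KKY O KO, which concatenate to the answer.

OOOKXOOOKXOOOKXKKYOKKYKKYKKYKKYOKOOOOKXKKYKKYKKYOKO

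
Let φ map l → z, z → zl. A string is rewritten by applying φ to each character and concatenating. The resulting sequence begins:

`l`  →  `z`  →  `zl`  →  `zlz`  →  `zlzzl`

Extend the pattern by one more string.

Rewriting each symbol of zlzzl: z→zl, l→z, z→zl, z→zl, l→z, which concatenates to zl z zl zl z.

zlzzlzlz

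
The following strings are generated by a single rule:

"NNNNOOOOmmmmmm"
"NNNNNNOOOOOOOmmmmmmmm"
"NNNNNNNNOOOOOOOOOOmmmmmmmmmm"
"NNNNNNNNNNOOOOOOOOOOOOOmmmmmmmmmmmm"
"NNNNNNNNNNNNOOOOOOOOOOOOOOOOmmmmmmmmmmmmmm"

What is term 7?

Each string has the form N^{2n} O^{3n-2} m^{2n+2}, where the shown terms are n = 2, 3, 4, 5, 6.
Setting n = 8 gives 16, 22, 18 characters in each block.

NNNNNNNNNNNNNNNNOOOOOOOOOOOOOOOOOOOOOOmmmmmmmmmmmmmmmmmm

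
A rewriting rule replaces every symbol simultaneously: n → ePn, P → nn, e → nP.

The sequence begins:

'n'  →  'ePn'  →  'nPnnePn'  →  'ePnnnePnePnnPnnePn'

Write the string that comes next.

Replace each of the 18 characters of ePnnnePnePnnPnnePn in place — nP nn ePn ePn ePn nP nn ePn nP nn ePn ePn nn ePn ePn nP nn ePn — and concatenate.

nPnnePnePnePnnPnnePnnPnnePnePnnnePnePnnPnnePn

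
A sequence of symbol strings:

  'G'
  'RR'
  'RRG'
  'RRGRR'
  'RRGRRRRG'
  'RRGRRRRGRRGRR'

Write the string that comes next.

RRGRRRRGRRGRRRRGRRRRG

From term 3 onward, concatenate the last term with the second-to-last: RR·G = RRG, RRG·RR = RRGRR, …
The next term joins RRGRRRRGRRGRR and RRGRRRRG.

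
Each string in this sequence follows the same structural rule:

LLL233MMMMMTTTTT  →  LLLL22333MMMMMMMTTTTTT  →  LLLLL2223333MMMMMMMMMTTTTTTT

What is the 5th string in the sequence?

LLLLLLL22222333333MMMMMMMMMMMMMTTTTTTTTT

Term n consists of n+1 L's, followed by n-1 2's, followed by n 3's, followed by 2n+1 M's, followed by n+3 T's, where the shown terms are n = 2, 3, 4.
Setting n = 6 gives 7, 5, 6, 13, 9 characters in each block.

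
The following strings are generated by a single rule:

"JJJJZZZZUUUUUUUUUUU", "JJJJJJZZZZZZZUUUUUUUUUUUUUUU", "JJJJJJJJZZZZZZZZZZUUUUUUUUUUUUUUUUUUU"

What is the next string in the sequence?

JJJJJJJJJJZZZZZZZZZZZZZUUUUUUUUUUUUUUUUUUUUUUU

Each string has the form J^{2n} Z^{3n-2} U^{4n+3}, where the shown terms are n = 2, 3, 4.
At n = 5 the blocks have lengths 10, 13, 23.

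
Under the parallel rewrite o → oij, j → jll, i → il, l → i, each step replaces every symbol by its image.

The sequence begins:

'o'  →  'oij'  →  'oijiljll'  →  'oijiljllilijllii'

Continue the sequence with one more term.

oijiljllilijlliiiliiljlliiilil

Replace each of the 16 characters of oijiljllilijllii in place — oij il jll il i jll i i il i il jll i i il il — and concatenate.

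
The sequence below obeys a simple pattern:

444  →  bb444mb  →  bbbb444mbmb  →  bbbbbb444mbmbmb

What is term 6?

Every step adds bb to the front and mb to the end of the previous string.
From bbbbbb444mbmbmb, 2 further steps: bbbbbb444mbmbmb → bbbbbbbb444mbmbmbmb → (answer).

bbbbbbbbbb444mbmbmbmbmb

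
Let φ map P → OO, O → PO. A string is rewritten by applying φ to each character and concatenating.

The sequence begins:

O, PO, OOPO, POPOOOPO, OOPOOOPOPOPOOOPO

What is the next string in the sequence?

Applying the rule to each of the 16 symbols of OOPOOOPOPOPOOOPO gives the pieces PO PO OO PO PO PO OO PO OO PO OO PO PO PO OO PO, which concatenate to the answer.

POPOOOPOPOPOOOPOOOPOOOPOPOPOOOPO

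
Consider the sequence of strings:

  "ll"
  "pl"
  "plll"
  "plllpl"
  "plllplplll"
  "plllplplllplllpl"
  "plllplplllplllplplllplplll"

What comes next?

plllplplllplllplplllplplllplllplplllplllpl

Each term (from the third on) is the previous term followed by the one before it: term 3 = pl·ll = plll.
Continuing: plllplplllplllplplllplplll · plllplplllplllpl gives term 8.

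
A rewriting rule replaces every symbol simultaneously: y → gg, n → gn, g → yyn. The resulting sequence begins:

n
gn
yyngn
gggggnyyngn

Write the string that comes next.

yynyynyynyynyyngngggggnyyngn

Rewriting each symbol of gggggnyyngn: g→yyn, g→yyn, g→yyn, g→yyn, g→yyn, n→gn, y→gg, y→gg, n→gn, g→yyn, n→gn, which concatenates to yyn yyn yyn yyn yyn gn gg gg gn yyn gn.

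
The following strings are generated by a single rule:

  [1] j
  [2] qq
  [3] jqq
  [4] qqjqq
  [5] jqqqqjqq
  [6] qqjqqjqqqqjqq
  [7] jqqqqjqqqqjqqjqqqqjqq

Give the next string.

qqjqqjqqqqjqqjqqqqjqqqqjqqjqqqqjqq

From term 3 onward, concatenate the second-to-last term with the last: j·qq = jqq, qq·jqq = qqjqq, …
So term 8 is qqjqqjqqqqjqq·jqqqqjqqqqjqqjqqqqjqq.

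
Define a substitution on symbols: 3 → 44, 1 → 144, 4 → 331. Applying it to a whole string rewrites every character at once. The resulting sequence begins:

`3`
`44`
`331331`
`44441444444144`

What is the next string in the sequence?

Rewriting the 14 symbols of 44441444444144 one by one yields 331 331 331 331 144 331 331 331 331 331 331 144 331 331; concatenated:

331331331331144331331331331331331144331331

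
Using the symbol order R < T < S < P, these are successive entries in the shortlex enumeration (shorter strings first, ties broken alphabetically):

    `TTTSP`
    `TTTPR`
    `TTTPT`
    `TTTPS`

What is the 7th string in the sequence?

TTSRT

Advancing 3 positions from TTTPS through TTTPS → TTTPP → TTSRR reaches term 7.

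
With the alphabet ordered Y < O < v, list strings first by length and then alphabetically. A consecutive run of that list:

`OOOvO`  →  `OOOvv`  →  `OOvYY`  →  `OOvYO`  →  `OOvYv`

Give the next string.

The successor of OOvYv increments the rightmost position that isn't already v and resets every position after it to Y.

OOvOY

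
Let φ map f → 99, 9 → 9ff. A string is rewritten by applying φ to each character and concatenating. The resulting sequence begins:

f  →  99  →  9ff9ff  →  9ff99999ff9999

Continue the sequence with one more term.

φ(9ff99999ff9999) expands symbol-by-symbol to 9ff 99 99 9ff 9ff 9ff 9ff 9ff 99 99 9ff 9ff 9ff 9ff; joining the 14 pieces gives the next term.

9ff99999ff9ff9ff9ff9ff99999ff9ff9ff9ff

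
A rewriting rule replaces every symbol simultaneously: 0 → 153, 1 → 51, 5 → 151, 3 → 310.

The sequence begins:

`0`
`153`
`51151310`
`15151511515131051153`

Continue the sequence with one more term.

Rewriting the 20 symbols of 15151511515131051153 one by one yields 51 151 51 151 51 151 51 51 151 51 151 51 310 51 153 151 51 51 151 310; concatenated:

51151511515115151511515115151310511531515151151310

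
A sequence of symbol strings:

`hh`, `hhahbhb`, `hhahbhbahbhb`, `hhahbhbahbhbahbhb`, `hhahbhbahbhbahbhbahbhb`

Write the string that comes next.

Every step adds ahbhb to the end: s(k+1) = s(k)·ahbhb.
Applying this once more to hhahbhbahbhbahbhbahbhb:

hhahbhbahbhbahbhbahbhbahbhb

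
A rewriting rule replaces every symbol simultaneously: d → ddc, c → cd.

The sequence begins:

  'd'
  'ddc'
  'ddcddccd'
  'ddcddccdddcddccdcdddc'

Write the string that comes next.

Applying the rule to each of the 21 symbols of ddcddccdddcddccdcdddc gives the pieces ddc ddc cd ddc ddc cd cd ddc ddc ddc cd ddc ddc cd cd ddc cd ddc ddc ddc cd, which concatenate to the answer.

ddcddccdddcddccdcdddcddcddccdddcddccdcdddccdddcddcddccd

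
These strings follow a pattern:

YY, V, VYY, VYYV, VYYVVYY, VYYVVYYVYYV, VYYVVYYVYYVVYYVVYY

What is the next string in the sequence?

VYYVVYYVYYVVYYVVYYVYYVVYYVYYV

Each term (from the third on) is the previous term followed by the one before it: term 3 = V·YY = VYY.
So term 8 is VYYVVYYVYYVVYYVVYY·VYYVVYYVYYV.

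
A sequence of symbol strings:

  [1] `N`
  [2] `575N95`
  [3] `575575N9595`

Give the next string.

Each term wraps the previous one in 575 on the left and 95 on the right.
Applying this once more to 575575N9595:

575575575N959595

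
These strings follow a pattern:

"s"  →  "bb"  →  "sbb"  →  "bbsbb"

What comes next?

Each term (from the third on) is the two preceding terms concatenated in order: term 3 = s·bb = sbb.
So term 5 is sbb·bbsbb.

sbbbbsbb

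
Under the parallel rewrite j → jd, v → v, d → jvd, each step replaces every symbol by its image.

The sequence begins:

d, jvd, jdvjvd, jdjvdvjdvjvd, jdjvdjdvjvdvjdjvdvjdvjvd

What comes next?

Rewriting the 24 symbols of jdjvdjdvjvdvjdjvdvjdvjvd one by one yields jd jvd jd v jvd jd jvd v jd v jvd v jd jvd jd v jvd v jd jvd v jd v jvd; concatenated:

jdjvdjdvjvdjdjvdvjdvjvdvjdjvdjdvjvdvjdjvdvjdvjvd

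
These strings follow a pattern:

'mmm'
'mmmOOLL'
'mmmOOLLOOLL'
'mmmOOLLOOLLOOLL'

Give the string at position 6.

Every step adds OOLL to the end: s(k+1) = s(k)·OOLL.
From mmmOOLLOOLLOOLL, 2 further steps: mmmOOLLOOLLOOLL → mmmOOLLOOLLOOLLOOLL → (answer).

mmmOOLLOOLLOOLLOOLLOOLL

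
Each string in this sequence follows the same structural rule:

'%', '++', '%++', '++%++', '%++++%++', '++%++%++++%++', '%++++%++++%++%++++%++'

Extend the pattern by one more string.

From term 3 onward, concatenate the second-to-last term with the last: %·++ = %++, ++·%++ = ++%++, …
So term 8 is ++%++%++++%++·%++++%++++%++%++++%++.

++%++%++++%++%++++%++++%++%++++%++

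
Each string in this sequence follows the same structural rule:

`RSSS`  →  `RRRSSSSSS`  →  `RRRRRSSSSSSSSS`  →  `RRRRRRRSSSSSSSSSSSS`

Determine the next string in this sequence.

Each string has the form R^{2n-1} S^{3n} (n = 1, 2, …).
Setting n = 5 gives 9, 15 characters in each block.

RRRRRRRRRSSSSSSSSSSSSSSS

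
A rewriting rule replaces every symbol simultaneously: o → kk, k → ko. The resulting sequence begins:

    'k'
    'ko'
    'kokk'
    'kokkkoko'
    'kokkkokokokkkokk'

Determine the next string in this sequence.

φ(kokkkokokokkkokk) expands symbol-by-symbol to ko kk ko ko ko kk ko kk ko kk ko ko ko kk ko ko; joining the 16 pieces gives the next term.

kokkkokokokkkokkkokkkokokokkkoko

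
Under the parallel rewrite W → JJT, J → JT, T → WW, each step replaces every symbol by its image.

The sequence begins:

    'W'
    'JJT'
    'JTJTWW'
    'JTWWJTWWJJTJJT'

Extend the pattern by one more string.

Replace each of the 14 characters of JTWWJTWWJJTJJT in place — JT WW JJT JJT JT WW JJT JJT JT JT WW JT JT WW — and concatenate.

JTWWJJTJJTJTWWJJTJJTJTJTWWJTJTWW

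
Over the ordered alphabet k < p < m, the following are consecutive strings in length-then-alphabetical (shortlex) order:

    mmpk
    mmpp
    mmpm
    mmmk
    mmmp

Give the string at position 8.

kkkkp

Advancing 3 positions from mmmp through mmmp → mmmm → kkkkk reaches term 8.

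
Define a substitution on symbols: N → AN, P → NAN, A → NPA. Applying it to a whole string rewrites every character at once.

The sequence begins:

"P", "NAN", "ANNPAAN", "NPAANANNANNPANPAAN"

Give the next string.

ANNANNPANPAANNPAANANNPAANANNANNPAANNANNPANPAAN

φ(NPAANANNANNPANPAAN) expands symbol-by-symbol to AN NAN NPA NPA AN NPA AN AN NPA AN AN NAN NPA AN NAN NPA NPA AN; joining the 18 pieces gives the next term.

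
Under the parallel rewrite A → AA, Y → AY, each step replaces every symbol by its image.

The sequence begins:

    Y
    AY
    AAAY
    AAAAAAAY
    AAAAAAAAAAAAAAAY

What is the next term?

Replace each of the 16 characters of AAAAAAAAAAAAAAAY in place — AA AA AA AA AA AA AA AA AA AA AA AA AA AA AA AY — and concatenate.

AAAAAAAAAAAAAAAAAAAAAAAAAAAAAAAY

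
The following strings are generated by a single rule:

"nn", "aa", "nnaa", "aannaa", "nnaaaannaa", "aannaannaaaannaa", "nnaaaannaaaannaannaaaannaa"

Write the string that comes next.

aannaannaaaannaannaaaannaaaannaannaaaannaa

This is a Fibonacci-style word recurrence s(k) = s(k−2)·s(k−1): e.g. nn·aa = nnaa.
The next term joins aannaannaaaannaa and nnaaaannaaaannaannaaaannaa.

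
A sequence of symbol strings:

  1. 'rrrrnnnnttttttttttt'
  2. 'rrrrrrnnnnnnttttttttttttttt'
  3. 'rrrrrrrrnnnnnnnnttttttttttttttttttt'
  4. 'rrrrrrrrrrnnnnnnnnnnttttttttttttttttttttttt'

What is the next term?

The n-th term is 2n r's then 2n n's then 4n+3 t's, where the shown terms are n = 2, 3, 4, 5.
For the next term, n = 6, so the run lengths are 12, 12, 27.

rrrrrrrrrrrrnnnnnnnnnnnnttttttttttttttttttttttttttt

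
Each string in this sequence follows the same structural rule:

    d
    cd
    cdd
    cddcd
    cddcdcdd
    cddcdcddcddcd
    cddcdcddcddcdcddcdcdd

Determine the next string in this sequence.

cddcdcddcddcdcddcdcddcddcdcddcddcd

Each term (from the third on) is the previous term followed by the one before it: term 3 = cd·d = cdd.
So term 8 is cddcdcddcddcdcddcdcdd·cddcdcddcddcd.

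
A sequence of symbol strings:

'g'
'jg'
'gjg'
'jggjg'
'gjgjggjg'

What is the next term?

jggjggjgjggjg

This is a Fibonacci-style word recurrence s(k) = s(k−2)·s(k−1): e.g. g·jg = gjg.
Continuing: jggjg · gjgjggjg gives term 6.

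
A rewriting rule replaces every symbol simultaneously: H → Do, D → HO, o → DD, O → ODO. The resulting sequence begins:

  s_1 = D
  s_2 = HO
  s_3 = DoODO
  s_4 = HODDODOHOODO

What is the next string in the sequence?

Rewriting each symbol of HODDODOHOODO: H→Do, O→ODO, D→HO, D→HO, O→ODO, D→HO, O→ODO, H→Do, O→ODO, O→ODO, D→HO, O→ODO, which concatenates to Do ODO HO HO ODO HO ODO Do ODO ODO HO ODO.

DoODOHOHOODOHOODODoODOODOHOODO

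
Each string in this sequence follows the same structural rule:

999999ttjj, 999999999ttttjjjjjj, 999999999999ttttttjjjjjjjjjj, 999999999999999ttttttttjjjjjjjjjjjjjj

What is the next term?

The n-th term is 3n+3 9's then 2n t's then 4n-2 j's (n = 1, 2, …).
At n = 5 the blocks have lengths 18, 10, 18.

999999999999999999ttttttttttjjjjjjjjjjjjjjjjjj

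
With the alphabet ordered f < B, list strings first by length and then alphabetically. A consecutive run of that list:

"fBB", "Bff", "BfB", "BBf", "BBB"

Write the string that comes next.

After BBB the length-3 strings are exhausted; the first length-4 string is 4 copies of f.

ffff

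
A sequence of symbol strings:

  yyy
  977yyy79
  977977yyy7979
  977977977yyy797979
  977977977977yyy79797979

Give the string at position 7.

977977977977977977yyy797979797979

Every step adds 977 to the front and 79 to the end of the previous string.
From 977977977977yyy79797979, 2 further steps: 977977977977yyy79797979 → 977977977977977yyy7979797979 → (answer).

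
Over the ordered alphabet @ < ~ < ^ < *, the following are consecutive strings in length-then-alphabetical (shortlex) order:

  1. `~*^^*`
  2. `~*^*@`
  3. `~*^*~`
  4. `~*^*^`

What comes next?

Treat ~*^*^ as a base-4 numeral over the given alphabet and add one, carrying through any trailing *'s.

~*^**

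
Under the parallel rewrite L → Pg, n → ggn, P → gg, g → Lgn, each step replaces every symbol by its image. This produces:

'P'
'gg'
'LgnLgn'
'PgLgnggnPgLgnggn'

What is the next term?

φ(PgLgnggnPgLgnggn) expands symbol-by-symbol to gg Lgn Pg Lgn ggn Lgn Lgn ggn gg Lgn Pg Lgn ggn Lgn Lgn ggn; joining the 16 pieces gives the next term.

ggLgnPgLgnggnLgnLgnggnggLgnPgLgnggnLgnLgnggn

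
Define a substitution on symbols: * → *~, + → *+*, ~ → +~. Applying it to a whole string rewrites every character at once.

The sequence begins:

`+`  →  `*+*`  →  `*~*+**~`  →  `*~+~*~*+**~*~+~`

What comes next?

Rewriting the 15 symbols of *~+~*~*+**~*~+~ one by one yields *~ +~ *+* +~ *~ +~ *~ *+* *~ *~ +~ *~ +~ *+* +~; concatenated:

*~+~*+*+~*~+~*~*+**~*~+~*~+~*+*+~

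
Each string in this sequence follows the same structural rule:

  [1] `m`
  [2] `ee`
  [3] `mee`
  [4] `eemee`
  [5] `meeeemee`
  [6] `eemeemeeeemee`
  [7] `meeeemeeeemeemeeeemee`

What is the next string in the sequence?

eemeemeeeemeemeeeemeeeemeemeeeemee

Each term (from the third on) is the two preceding terms concatenated in order: term 3 = m·ee = mee.
So term 8 is eemeemeeeemee·meeeemeeeemeemeeeemee.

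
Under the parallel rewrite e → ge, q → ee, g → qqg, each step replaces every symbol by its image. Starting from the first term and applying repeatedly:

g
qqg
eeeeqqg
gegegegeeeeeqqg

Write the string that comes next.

qqggeqqggeqqggeqqggegegegegeeeeeqqg

Replace each of the 15 characters of gegegegeeeeeqqg in place — qqg ge qqg ge qqg ge qqg ge ge ge ge ge ee ee qqg — and concatenate.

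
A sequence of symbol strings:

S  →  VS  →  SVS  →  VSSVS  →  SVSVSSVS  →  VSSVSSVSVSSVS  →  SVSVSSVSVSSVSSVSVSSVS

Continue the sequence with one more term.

VSSVSSVSVSSVSSVSVSSVSVSSVSSVSVSSVS

From term 3 onward, concatenate the second-to-last term with the last: S·VS = SVS, VS·SVS = VSSVS, …
So term 8 is VSSVSSVSVSSVS·SVSVSSVSVSSVSSVSVSSVS.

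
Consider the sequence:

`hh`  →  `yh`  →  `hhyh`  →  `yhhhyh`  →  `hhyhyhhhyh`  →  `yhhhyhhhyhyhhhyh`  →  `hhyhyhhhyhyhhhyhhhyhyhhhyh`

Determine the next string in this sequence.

yhhhyhhhyhyhhhyhhhyhyhhhyhyhhhyhhhyhyhhhyh

Each term (from the third on) is the two preceding terms concatenated in order: term 3 = hh·yh = hhyh.
Continuing: yhhhyhhhyhyhhhyh · hhyhyhhhyhyhhhyhhhyhyhhhyh gives term 8.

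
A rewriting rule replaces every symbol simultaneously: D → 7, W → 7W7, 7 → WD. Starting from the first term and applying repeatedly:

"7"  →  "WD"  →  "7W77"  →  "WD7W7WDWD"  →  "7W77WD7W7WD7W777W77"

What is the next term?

WD7W7WDWD7W77WD7W7WD7W77WD7W7WDWDWD7W7WDWD

Replace each of the 19 characters of 7W77WD7W7WD7W777W77 in place — WD 7W7 WD WD 7W7 7 WD 7W7 WD 7W7 7 WD 7W7 WD WD WD 7W7 WD WD — and concatenate.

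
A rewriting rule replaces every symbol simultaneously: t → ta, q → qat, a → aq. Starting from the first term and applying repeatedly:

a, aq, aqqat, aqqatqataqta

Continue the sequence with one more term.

Apply φ to aqqatqataqta symbol by symbol: a→aq, q→qat, q→qat, a→aq, t→ta, q→qat, a→aq, t→ta, a→aq, q→qat, t→ta, a→aq; joined: aq qat qat aq ta qat aq ta aq qat ta aq.

aqqatqataqtaqataqtaaqqattaaq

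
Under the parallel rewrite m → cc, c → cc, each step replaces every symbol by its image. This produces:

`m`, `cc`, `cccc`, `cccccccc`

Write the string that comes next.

cccccccccccccccc

Apply φ to cccccccc symbol by symbol: c→cc, c→cc, c→cc, c→cc, c→cc, c→cc, c→cc, c→cc; joined: cc cc cc cc cc cc cc cc.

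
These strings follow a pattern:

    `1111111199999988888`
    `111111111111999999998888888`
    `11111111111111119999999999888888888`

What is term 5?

Reading off run lengths: 1 runs 8, 12, 16; 9 runs 6, 8, 10; 8 runs 5, 7, 9 — each is linear in n, where the shown terms are n = 2, 3, 4.
For term 5, n = 6, so the run lengths are 24, 14, 13.

111111111111111111111111999999999999998888888888888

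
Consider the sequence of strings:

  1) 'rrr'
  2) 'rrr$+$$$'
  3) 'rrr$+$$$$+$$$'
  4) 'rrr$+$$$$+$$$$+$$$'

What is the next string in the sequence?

The strings grow by a fixed suffix $+$$$ each time.
Applying this once more to rrr$+$$$$+$$$$+$$$:

rrr$+$$$$+$$$$+$$$$+$$$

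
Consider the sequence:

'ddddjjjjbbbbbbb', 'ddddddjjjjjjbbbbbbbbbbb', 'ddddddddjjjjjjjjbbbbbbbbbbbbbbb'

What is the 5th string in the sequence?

ddddddddddddjjjjjjjjjjjjbbbbbbbbbbbbbbbbbbbbbbb

Each string has the form d^{2n+2} j^{2n+2} b^{4n+3} (n = 1, 2, …).
At n = 5 the blocks have lengths 12, 12, 23.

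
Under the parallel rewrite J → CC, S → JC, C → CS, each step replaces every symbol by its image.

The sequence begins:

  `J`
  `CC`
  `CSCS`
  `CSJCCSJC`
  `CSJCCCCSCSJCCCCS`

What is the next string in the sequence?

Applying the rule to each of the 16 symbols of CSJCCCCSCSJCCCCS gives the pieces CS JC CC CS CS CS CS JC CS JC CC CS CS CS CS JC, which concatenate to the answer.

CSJCCCCSCSCSCSJCCSJCCCCSCSCSCSJC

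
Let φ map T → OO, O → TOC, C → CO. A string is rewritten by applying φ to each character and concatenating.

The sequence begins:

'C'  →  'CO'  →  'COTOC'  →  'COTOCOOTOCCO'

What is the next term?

COTOCOOTOCCOTOCTOCOOTOCCOCOTOC

Expanding COTOCOOTOCCO: C→CO, O→TOC, T→OO, O→TOC, C→CO, O→TOC, O→TOC, T→OO, O→TOC, C→CO, C→CO, O→TOC. Concatenated: CO TOC OO TOC CO TOC TOC OO TOC CO CO TOC.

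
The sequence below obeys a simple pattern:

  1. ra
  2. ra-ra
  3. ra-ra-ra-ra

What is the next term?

ra-ra-ra-ra-ra-ra-ra-ra

s(k+1) = s(k)·-·s(k) — each term doubles the last with '-' between the halves.
One more doubling of ra-ra-ra-ra gives the answer.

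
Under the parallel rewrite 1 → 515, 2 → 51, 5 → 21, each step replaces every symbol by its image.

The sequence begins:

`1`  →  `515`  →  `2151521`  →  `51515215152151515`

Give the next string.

Applying the rule to each of the 17 symbols of 51515215152151515 gives the pieces 21 515 21 515 21 51 515 21 515 21 51 515 21 515 21 515 21, which concatenate to the answer.

21515215152151515215152151515215152151521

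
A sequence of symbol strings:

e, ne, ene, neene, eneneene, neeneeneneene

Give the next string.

eneneeneneeneeneneene

From term 3 onward, concatenate the second-to-last term with the last: e·ne = ene, ne·ene = neene, …
Continuing: eneneene · neeneeneneene gives term 7.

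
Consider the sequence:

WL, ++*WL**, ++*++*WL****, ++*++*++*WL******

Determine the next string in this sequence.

Each term wraps the previous one in ++* on the left and ** on the right.
So the next term is ++*·++*++*++*WL******·**.

++*++*++*++*WL********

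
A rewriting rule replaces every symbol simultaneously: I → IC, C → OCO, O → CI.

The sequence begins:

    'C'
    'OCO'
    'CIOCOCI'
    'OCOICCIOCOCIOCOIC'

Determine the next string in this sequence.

Rewriting the 17 symbols of OCOICCIOCOCIOCOIC one by one yields CI OCO CI IC OCO OCO IC CI OCO CI OCO IC CI OCO CI IC OCO; concatenated:

CIOCOCIICOCOOCOICCIOCOCIOCOICCIOCOCIICOCO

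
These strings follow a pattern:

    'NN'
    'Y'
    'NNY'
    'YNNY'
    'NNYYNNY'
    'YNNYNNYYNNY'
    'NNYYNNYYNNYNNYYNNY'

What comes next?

YNNYNNYYNNYNNYYNNYYNNYNNYYNNY

This is a Fibonacci-style word recurrence s(k) = s(k−2)·s(k−1): e.g. NN·Y = NNY.
So term 8 is YNNYNNYYNNY·NNYYNNYYNNYNNYYNNY.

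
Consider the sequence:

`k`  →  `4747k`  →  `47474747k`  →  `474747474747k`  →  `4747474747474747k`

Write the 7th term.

The strings grow by a fixed prefix 4747 each time.
From 4747474747474747k, 2 further steps: 4747474747474747k → 47474747474747474747k → (answer).

474747474747474747474747k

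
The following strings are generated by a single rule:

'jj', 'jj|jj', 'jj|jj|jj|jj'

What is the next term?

s(k+1) = s(k)·|·s(k) — each term doubles the last with '|' between the halves.
Doubling jj|jj|jj|jj with '|' between the halves:

jj|jj|jj|jj|jj|jj|jj|jj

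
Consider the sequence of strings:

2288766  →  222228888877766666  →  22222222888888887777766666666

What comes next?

Term n consists of 3n-1 2's, followed by 3n-1 8's, followed by 2n-1 7's, followed by 3n-1 6's (n = 1, 2, …).
At n = 4 the blocks have lengths 11, 11, 7, 11.

2222222222288888888888777777766666666666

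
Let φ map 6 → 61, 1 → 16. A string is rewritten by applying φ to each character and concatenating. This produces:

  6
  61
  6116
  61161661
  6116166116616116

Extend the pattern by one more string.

φ(6116166116616116) expands symbol-by-symbol to 61 16 16 61 16 61 61 16 16 61 61 16 61 16 16 61; joining the 16 pieces gives the next term.

61161661166161161661611661161661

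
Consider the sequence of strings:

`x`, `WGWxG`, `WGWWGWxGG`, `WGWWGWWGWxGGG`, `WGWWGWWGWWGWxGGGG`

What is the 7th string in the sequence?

WGWWGWWGWWGWWGWWGWxGGGGGG

Each term wraps the previous one in WGW on the left and G on the right.
From WGWWGWWGWWGWxGGGG, 2 further steps: WGWWGWWGWWGWxGGGG → WGWWGWWGWWGWWGWxGGGGG → (answer).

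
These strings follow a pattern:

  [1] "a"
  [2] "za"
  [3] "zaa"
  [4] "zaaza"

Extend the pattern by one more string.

Each term (from the third on) is the previous term followed by the one before it: term 3 = za·a = zaa.
So term 5 is zaaza·zaa.

zaazazaa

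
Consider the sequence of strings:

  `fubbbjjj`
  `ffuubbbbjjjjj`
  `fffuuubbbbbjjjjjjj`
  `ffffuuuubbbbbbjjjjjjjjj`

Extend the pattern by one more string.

fffffuuuuubbbbbbbjjjjjjjjjjj

Reading off run lengths: f runs 1, 2, 3, 4; u runs 1, 2, 3, 4; b runs 3, 4, 5, 6; j runs 3, 5, 7, 9 — each is linear in n (n = 1, 2, …).
At n = 5 the blocks have lengths 5, 5, 7, 11.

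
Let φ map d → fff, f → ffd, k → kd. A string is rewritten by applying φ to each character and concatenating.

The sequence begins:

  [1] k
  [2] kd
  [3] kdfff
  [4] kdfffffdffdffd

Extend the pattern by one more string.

kdfffffdffdffdffdffdfffffdffdfffffdffdfff

φ(kdfffffdffdffd) expands symbol-by-symbol to kd fff ffd ffd ffd ffd ffd fff ffd ffd fff ffd ffd fff; joining the 14 pieces gives the next term.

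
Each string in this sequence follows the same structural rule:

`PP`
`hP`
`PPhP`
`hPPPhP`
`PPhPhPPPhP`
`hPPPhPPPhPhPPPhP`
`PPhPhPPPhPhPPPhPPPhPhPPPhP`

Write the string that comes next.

From term 3 onward, concatenate the second-to-last term with the last: PP·hP = PPhP, hP·PPhP = hPPPhP, …
So term 8 is hPPPhPPPhPhPPPhP·PPhPhPPPhPhPPPhPPPhPhPPPhP.

hPPPhPPPhPhPPPhPPPhPhPPPhPhPPPhPPPhPhPPPhP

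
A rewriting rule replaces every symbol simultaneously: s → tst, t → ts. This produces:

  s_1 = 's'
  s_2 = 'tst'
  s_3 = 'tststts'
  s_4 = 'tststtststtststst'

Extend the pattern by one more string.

tststtststtstststtststtstststtststtststts

Replace each of the 17 characters of tststtststtststst in place — ts tst ts tst ts ts tst ts tst ts ts tst ts tst ts tst ts — and concatenate.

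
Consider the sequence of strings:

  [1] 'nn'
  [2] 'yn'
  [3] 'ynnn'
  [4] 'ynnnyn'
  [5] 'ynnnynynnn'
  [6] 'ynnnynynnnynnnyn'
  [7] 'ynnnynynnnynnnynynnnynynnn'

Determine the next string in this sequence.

ynnnynynnnynnnynynnnynynnnynnnynynnnynnnyn

Each term (from the third on) is the previous term followed by the one before it: term 3 = yn·nn = ynnn.
Continuing: ynnnynynnnynnnynynnnynynnn · ynnnynynnnynnnyn gives term 8.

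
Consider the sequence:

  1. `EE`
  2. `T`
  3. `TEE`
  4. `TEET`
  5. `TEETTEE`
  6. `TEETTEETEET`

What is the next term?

TEETTEETEETTEETTEE

Each term (from the third on) is the previous term followed by the one before it: term 3 = T·EE = TEE.
The next term joins TEETTEETEET and TEETTEE.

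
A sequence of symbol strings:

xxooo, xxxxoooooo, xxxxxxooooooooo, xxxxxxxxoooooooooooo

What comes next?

xxxxxxxxxxooooooooooooooo

Reading off run lengths: x runs 2, 4, 6, 8; o runs 3, 6, 9, 12 — each is linear in n (n = 1, 2, …).
Setting n = 5 gives 10, 15 characters in each block.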